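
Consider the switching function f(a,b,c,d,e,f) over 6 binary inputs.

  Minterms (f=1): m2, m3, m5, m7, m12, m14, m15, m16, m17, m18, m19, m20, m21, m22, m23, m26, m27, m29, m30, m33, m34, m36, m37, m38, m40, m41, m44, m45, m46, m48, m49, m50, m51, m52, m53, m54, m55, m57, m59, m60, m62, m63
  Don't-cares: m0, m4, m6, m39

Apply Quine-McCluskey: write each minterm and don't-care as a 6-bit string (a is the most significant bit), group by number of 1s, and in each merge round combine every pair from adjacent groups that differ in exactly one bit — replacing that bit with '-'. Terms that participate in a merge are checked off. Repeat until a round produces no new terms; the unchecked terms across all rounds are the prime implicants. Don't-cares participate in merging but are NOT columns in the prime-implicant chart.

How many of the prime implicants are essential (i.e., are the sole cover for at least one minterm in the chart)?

9

[col 0] 000000*, 000010*, 000011*, 000100*, 000101*, 000110*, 000111*, 001100*, 001110*, 001111*, 010000*, 010001*, 010010*, 010011*, 010100*, 010101*, 010110*, 010111*, 011010*, 011011*, 011101*, 011110*, 100001*, 100010*, 100100*, 100101*, 100110*, 100111*, 101000*, 101001*, 101100*, 101101*, 101110*, 110000*, 110001*, 110010*, 110011*, 110100*, 110101*, 110110*, 110111*, 111001*, 111011*, 111100*, 111110*, 111111*
[col 1] -00010*, -00100*, -00101*, -00110*, -00111*, -01100*, -01110*, -10000*, -10001*, -10010*, -10011*, -10100*, -10101*, -10110*, -10111*, -11011*, -11110*, 0-0000*, 0-0010*, 0-0011*, 0-0100*, 0-0101*, 0-0110*, 0-0111*, 0-1110*, 00-100*, 00-110*, 00-111*, 000-00*, 000-10*, 000-11*, 0000-0*, 00001-*, 0001-0*, 0001-1*, 00010-*, 00011-*, 0011-0*, 00111-*, 01-010*, 01-011*, 01-101, 01-110*, 010-00*, 010-01*, 010-10*, 010-11*, 0100-0*, 0100-1*, 01000-*, 01001-*, 0101-0*, 0101-1*, 01010-*, 01011-*, 011-10*, 01101-*, 1-0001*, 1-0010*, 1-0100*, 1-0101*, 1-0110*, 1-0111*, 1-1001*, 1-1100*, 1-1110*, 10-001*, 10-100*, 10-101*, 10-110*, 100-01*, 100-10*, 1001-0*, 1001-1*, 10010-*, 10011-*, 101-00*, 101-01*, 10100-*, 1011-0*, 10110-*, 11-001*, 11-011*, 11-100*, 11-110*, 11-111*, 110-00*, 110-01*, 110-10*, 110-11*, 1100-0*, 1100-1*, 11000-*, 11001-*, 1101-0*, 1101-1*, 11010-*, 11011-*, 111-11*, 1110-1*, 1111-0*, 11111-*
[col 2] --0010*, --0100*, --0101*, --0110*, --0111*, --1110*, -0-100*, -0-110*, -00-10*, -001-0*, -001-1*, -0010-*, -0011-*, -011-0*, -1-011, -1-110*, -10-00*, -10-01*, -10-10*, -10-11*, -100-0*, -100-1*, -1000-*, -1001-*, -101-0*, -101-1*, -1010-*, -1011-*, 0--110*, 0-0-00*, 0-0-10*, 0-0-11*, 0-00-0*, 0-001-*, 0-01-0*, 0-01-1*, 0-010-*, 0-011-*, 00-1-0*, 00-11-, 000--0*, 000-1-*, 0001--*, 01--10, 01-01-, 010--0*, 010--1*, 010-0-*, 010-1-*, 0100--*, 0101--*, 1--001, 1--100*, 1--110*, 1-0-01, 1-0-10*, 1-01-0*, 1-01-1*, 1-010-*, 1-011-*, 1-11-0*, 10--01, 10-1-0*, 10-10-, 1001--*, 101-0-, 11--11, 11-0-1, 11-1-0*, 11-11-, 110--0*, 110--1*, 110-0-*, 110-1-*, 1100--*, 1101--*
[col 3] ---110, --0-10, --01-0*, --01-1*, --010-*, --011-*, -0-1-0, -001--*, -10--0*, -10--1*, -10-0-*, -10-1-*, -100--*, -101--*, 0-0--0, 0-0-1-, 0-01--*, 010---*, 1--1-0, 1-01--*, 110---*
[col 4] --01--, -10---
Prime implicants: ---110, --0-10, --01--, -0-1-0, -1-011, -10---, 0-0--0, 0-0-1-, 00-11-, 01--10, 01-01-, 01-101, 1--001, 1--1-0, 1-0-01, 10--01, 10-10-, 101-0-, 11--11, 11-0-1, 11-11-
PI chart (minterm → PIs covering it):
  2 | --0-10,0-0--0,0-0-1-
  3 | 0-0-1-  (sole → essential)
  5 | --01--  (sole → essential)
  7 | --01--,0-0-1-,00-11-
  12 | -0-1-0  (sole → essential)
  14 | ---110,-0-1-0,00-11-
  15 | 00-11-  (sole → essential)
  16 | -10---,0-0--0
  17 | -10---  (sole → essential)
  18 | --0-10,-10---,0-0--0,0-0-1-,01--10,01-01-
  19 | -1-011,-10---,0-0-1-,01-01-
  20 | --01--,-10---,0-0--0
  21 | --01--,-10---,01-101
  22 | ---110,--0-10,--01--,-10---,0-0--0,0-0-1-,01--10
  23 | --01--,-10---,0-0-1-
  26 | 01--10,01-01-
  27 | -1-011,01-01-
  29 | 01-101  (sole → essential)
  30 | ---110,01--10
  33 | 1--001,1-0-01,10--01
  34 | --0-10  (sole → essential)
  36 | --01--,-0-1-0,1--1-0,10-10-
  37 | --01--,1-0-01,10--01,10-10-
  38 | ---110,--0-10,--01--,-0-1-0,1--1-0
  40 | 101-0-  (sole → essential)
  41 | 1--001,10--01,101-0-
  44 | -0-1-0,1--1-0,10-10-,101-0-
  45 | 10--01,10-10-,101-0-
  46 | ---110,-0-1-0,1--1-0
  48 | -10---  (sole → essential)
  49 | -10---,1--001,1-0-01,11-0-1
  50 | --0-10,-10---
  51 | -1-011,-10---,11--11,11-0-1
  52 | --01--,-10---,1--1-0
  53 | --01--,-10---,1-0-01
  54 | ---110,--0-10,--01--,-10---,1--1-0,11-11-
  55 | --01--,-10---,11--11,11-11-
  57 | 1--001,11-0-1
  59 | -1-011,11--11,11-0-1
  60 | 1--1-0  (sole → essential)
  62 | ---110,1--1-0,11-11-
  63 | 11--11,11-11-
Essential prime implicants: --0-10, --01--, -0-1-0, -10---, 0-0-1-, 00-11-, 01-101, 1--1-0, 101-0-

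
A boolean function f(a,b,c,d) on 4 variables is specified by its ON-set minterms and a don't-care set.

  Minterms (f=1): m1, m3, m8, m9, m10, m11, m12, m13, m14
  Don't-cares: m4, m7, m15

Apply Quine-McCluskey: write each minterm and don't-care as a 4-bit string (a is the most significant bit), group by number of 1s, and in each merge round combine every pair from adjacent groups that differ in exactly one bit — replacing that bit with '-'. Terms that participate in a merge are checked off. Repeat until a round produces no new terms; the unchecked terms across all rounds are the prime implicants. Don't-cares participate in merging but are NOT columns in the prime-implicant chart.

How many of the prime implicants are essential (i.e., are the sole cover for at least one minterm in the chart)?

2

size-2^0 implicants → 0001(✓)  0011(✓)  0100(✓)  0111(✓)  1000(✓)  1001(✓)  1010(✓)  1011(✓)  1100(✓)  1101(✓)  1110(✓)  1111(✓)
size-2^1 implicants → -001(✓)  -011(✓)  -100  -111(✓)  0-11(✓)  00-1(✓)  1-00(✓)  1-01(✓)  1-10(✓)  1-11(✓)  10-0(✓)  10-1(✓)  100-(✓)  101-(✓)  11-0(✓)  11-1(✓)  110-(✓)  111-(✓)
size-2^2 implicants → --11  -0-1  1--0(✓)  1--1(✓)  1-0-(✓)  1-1-(✓)  10--(✓)  11--(✓)
size-2^3 implicants → 1---
Unchecked terms (primes): --11, -0-1, -100, 1---
Minterm coverage:
  m1 ⊆ -0-1 [E]
  m3 ⊆ --11,-0-1
  m8 ⊆ 1--- [E]
  m9 ⊆ -0-1,1---
  m10 ⊆ 1--- [E]
  m11 ⊆ --11,-0-1,1---
  m12 ⊆ -100,1---
  m13 ⊆ 1--- [E]
  m14 ⊆ 1--- [E]
E = {-0-1, 1---}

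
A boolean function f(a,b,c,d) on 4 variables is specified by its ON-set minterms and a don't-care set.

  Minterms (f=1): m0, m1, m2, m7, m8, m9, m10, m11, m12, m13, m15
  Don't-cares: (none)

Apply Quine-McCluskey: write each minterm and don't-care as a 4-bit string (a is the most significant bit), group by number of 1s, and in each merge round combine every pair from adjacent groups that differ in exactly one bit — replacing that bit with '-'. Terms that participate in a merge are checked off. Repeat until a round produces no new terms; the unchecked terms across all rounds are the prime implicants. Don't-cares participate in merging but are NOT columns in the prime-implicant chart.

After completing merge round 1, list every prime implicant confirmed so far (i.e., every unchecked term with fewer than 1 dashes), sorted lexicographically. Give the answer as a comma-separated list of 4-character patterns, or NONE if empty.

NONE

Round 0: 0000✓ 0001✓ 0010✓ 0111✓ 1000✓ 1001✓ 1010✓ 1011✓ 1100✓ 1101✓ 1111✓
Round 1: -000✓ -001✓ -010✓ -111 00-0✓ 000-✓ 1-00✓ 1-01✓ 1-11✓ 10-0✓ 10-1✓ 100-✓ 101-✓ 11-1✓ 110-✓
Round 2: -0-0 -00- 1--1 1-0- 10--
PIs = {-0-0, -00-, -111, 1--1, 1-0-, 10--}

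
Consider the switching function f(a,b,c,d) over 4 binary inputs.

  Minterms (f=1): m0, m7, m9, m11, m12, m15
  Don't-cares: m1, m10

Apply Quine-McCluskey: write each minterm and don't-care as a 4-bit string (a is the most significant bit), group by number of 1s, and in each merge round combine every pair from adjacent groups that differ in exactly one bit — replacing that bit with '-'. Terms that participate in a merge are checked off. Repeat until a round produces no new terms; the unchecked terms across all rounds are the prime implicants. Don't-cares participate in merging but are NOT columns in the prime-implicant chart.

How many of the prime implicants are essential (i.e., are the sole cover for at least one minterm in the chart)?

3

[col 0] 0000*, 0001*, 0111*, 1001*, 1010*, 1011*, 1100, 1111*
[col 1] -001, -111, 000-, 1-11, 10-1, 101-
Prime implicants: -001, -111, 000-, 1-11, 10-1, 101-, 1100
PI chart (minterm → PIs covering it):
  0 | 000-  (sole → essential)
  7 | -111  (sole → essential)
  9 | -001,10-1
  11 | 1-11,10-1,101-
  12 | 1100  (sole → essential)
  15 | -111,1-11
Essential prime implicants: -111, 000-, 1100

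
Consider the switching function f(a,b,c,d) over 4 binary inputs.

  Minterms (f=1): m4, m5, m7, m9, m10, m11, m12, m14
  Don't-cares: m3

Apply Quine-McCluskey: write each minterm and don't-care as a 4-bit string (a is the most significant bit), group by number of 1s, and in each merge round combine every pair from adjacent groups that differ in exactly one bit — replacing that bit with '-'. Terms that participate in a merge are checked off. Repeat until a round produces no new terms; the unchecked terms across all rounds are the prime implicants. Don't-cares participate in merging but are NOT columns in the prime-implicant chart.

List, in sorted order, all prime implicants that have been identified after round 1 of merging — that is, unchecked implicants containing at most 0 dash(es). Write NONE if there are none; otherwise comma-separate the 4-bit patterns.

size-2^0 implicants → 0011(✓)  0100(✓)  0101(✓)  0111(✓)  1001(✓)  1010(✓)  1011(✓)  1100(✓)  1110(✓)
size-2^1 implicants → -011  -100  0-11  01-1  010-  1-10  10-1  101-  11-0
Unchecked terms (primes): -011, -100, 0-11, 01-1, 010-, 1-10, 10-1, 101-, 11-0

NONE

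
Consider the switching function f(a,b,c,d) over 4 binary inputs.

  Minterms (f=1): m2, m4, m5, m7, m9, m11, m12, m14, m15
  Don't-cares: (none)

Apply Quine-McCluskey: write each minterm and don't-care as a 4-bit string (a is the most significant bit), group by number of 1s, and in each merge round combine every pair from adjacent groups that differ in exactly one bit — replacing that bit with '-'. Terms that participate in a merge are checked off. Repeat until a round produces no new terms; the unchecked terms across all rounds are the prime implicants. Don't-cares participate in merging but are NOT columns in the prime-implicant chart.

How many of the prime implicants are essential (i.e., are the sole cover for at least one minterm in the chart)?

2

[col 0] 0010, 0100*, 0101*, 0111*, 1001*, 1011*, 1100*, 1110*, 1111*
[col 1] -100, -111, 01-1, 010-, 1-11, 10-1, 11-0, 111-
Prime implicants: -100, -111, 0010, 01-1, 010-, 1-11, 10-1, 11-0, 111-
PI chart (minterm → PIs covering it):
  2 | 0010  (sole → essential)
  4 | -100,010-
  5 | 01-1,010-
  7 | -111,01-1
  9 | 10-1  (sole → essential)
  11 | 1-11,10-1
  12 | -100,11-0
  14 | 11-0,111-
  15 | -111,1-11,111-
Essential prime implicants: 0010, 10-1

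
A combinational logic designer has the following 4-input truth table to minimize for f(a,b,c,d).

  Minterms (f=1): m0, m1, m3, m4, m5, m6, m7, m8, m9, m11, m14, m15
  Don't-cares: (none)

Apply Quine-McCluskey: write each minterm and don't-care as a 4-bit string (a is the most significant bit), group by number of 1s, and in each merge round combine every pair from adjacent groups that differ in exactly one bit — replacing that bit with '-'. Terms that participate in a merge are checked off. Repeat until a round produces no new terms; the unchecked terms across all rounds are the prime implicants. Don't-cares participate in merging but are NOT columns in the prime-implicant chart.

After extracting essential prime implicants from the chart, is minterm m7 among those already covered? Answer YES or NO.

Round 0: 0000✓ 0001✓ 0011✓ 0100✓ 0101✓ 0110✓ 0111✓ 1000✓ 1001✓ 1011✓ 1110✓ 1111✓
Round 1: -000✓ -001✓ -011✓ -110✓ -111✓ 0-00✓ 0-01✓ 0-11✓ 00-1✓ 000-✓ 01-0✓ 01-1✓ 010-✓ 011-✓ 1-11✓ 10-1✓ 100-✓ 111-✓
Round 2: --11 -0-1 -00- -11- 0--1 0-0- 01--
PIs = {--11, -0-1, -00-, -11-, 0--1, 0-0-, 01--}
Coverage chart:
  m0: -00-,0-0-
  m1: -0-1,-00-,0--1,0-0-
  m3: --11,-0-1,0--1
  m4: 0-0-,01--
  m5: 0--1,0-0-,01--
  m6: -11-,01--
  m7: --11,-11-,0--1,01--
  m8: -00- ←essential
  m9: -0-1,-00-
  m11: --11,-0-1
  m14: -11- ←essential
  m15: --11,-11-
Essential: -00-, -11-

YES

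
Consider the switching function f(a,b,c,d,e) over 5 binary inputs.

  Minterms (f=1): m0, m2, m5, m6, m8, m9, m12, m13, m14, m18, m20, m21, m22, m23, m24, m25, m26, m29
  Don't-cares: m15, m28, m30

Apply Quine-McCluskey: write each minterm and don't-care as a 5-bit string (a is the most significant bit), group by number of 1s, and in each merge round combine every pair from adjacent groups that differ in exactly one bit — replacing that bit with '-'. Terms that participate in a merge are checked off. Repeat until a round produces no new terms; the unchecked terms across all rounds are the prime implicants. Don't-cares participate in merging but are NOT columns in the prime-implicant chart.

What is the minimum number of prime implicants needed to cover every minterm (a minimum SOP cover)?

size-2^0 implicants → 00000(✓)  00010(✓)  00101(✓)  00110(✓)  01000(✓)  01001(✓)  01100(✓)  01101(✓)  01110(✓)  01111(✓)  10010(✓)  10100(✓)  10101(✓)  10110(✓)  10111(✓)  11000(✓)  11001(✓)  11010(✓)  11100(✓)  11101(✓)  11110(✓)
size-2^1 implicants → -0010(✓)  -0101(✓)  -0110(✓)  -1000(✓)  -1001(✓)  -1100(✓)  -1101(✓)  -1110(✓)  0-000  0-101(✓)  0-110(✓)  00-10(✓)  000-0  01-00(✓)  01-01(✓)  0100-(✓)  011-0(✓)  011-1(✓)  0110-(✓)  0111-(✓)  1-010(✓)  1-100(✓)  1-101(✓)  1-110(✓)  10-10(✓)  101-0(✓)  101-1(✓)  1010-(✓)  1011-(✓)  11-00(✓)  11-01(✓)  11-10(✓)  110-0(✓)  1100-(✓)  111-0(✓)  1110-(✓)
size-2^2 implicants → --101  --110  -0-10  -1-00(✓)  -1-01(✓)  -100-(✓)  -11-0  -110-(✓)  01-0-(✓)  011--  1--10  1-1-0  1-10-  101--  11--0  11-0-(✓)
size-2^3 implicants → -1-0-
Unchecked terms (primes): --101, --110, -0-10, -1-0-, -11-0, 0-000, 000-0, 011--, 1--10, 1-1-0, 1-10-, 101--, 11--0
Minterm coverage:
  m0 ⊆ 0-000,000-0
  m2 ⊆ -0-10,000-0
  m5 ⊆ --101 [E]
  m6 ⊆ --110,-0-10
  m8 ⊆ -1-0-,0-000
  m9 ⊆ -1-0- [E]
  m12 ⊆ -1-0-,-11-0,011--
  m13 ⊆ --101,-1-0-,011--
  m14 ⊆ --110,-11-0,011--
  m18 ⊆ -0-10,1--10
  m20 ⊆ 1-1-0,1-10-,101--
  m21 ⊆ --101,1-10-,101--
  m22 ⊆ --110,-0-10,1--10,1-1-0,101--
  m23 ⊆ 101-- [E]
  m24 ⊆ -1-0-,11--0
  m25 ⊆ -1-0- [E]
  m26 ⊆ 1--10,11--0
  m29 ⊆ --101,-1-0-,1-10-
E = {--101, -1-0-, 101--}
Petrick residual → --110, 000-0, 1--10
Cover = cd'e + cde' + bd' + a'b'c'e' + ade' + ab'c  |cover|=6

6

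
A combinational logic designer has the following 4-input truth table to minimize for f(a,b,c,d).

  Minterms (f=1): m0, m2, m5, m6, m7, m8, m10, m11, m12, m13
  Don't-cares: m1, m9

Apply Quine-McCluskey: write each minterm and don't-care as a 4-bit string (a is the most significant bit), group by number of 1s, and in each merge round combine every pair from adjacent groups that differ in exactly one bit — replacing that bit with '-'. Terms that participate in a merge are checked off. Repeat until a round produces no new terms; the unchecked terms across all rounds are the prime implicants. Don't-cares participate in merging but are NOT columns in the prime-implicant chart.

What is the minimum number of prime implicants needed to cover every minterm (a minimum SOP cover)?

5

Round 0: 0000✓ 0001✓ 0010✓ 0101✓ 0110✓ 0111✓ 1000✓ 1001✓ 1010✓ 1011✓ 1100✓ 1101✓
Round 1: -000✓ -001✓ -010✓ -101✓ 0-01✓ 0-10 00-0✓ 000-✓ 01-1 011- 1-00✓ 1-01✓ 10-0✓ 10-1✓ 100-✓ 101-✓ 110-✓
Round 2: --01 -0-0 -00- 1-0- 10--
PIs = {--01, -0-0, -00-, 0-10, 01-1, 011-, 1-0-, 10--}
Coverage chart:
  m0: -0-0,-00-
  m2: -0-0,0-10
  m5: --01,01-1
  m6: 0-10,011-
  m7: 01-1,011-
  m8: -0-0,-00-,1-0-,10--
  m10: -0-0,10--
  m11: 10-- ←essential
  m12: 1-0- ←essential
  m13: --01,1-0-
Essential: 1-0-, 10--
Petrick residual → --01, -0-0, 011-
Min cover (5 terms): c'd + b'd' + a'bc + ac' + ab'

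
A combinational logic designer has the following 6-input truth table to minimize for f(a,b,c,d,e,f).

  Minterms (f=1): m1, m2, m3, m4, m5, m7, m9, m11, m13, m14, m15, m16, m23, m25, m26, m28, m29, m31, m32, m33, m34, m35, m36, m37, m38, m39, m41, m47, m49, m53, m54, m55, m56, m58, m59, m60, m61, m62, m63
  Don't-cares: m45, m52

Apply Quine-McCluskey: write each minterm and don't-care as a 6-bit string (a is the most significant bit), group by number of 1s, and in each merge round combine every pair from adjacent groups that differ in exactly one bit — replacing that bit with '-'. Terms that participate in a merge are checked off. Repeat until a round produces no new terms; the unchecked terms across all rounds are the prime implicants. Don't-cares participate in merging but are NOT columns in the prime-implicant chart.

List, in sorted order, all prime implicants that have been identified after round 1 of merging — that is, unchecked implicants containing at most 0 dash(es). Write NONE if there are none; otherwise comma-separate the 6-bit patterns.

size-2^0 implicants → 000001(✓)  000010(✓)  000011(✓)  000100(✓)  000101(✓)  000111(✓)  001001(✓)  001011(✓)  001101(✓)  001110(✓)  001111(✓)  010000  010111(✓)  011001(✓)  011010(✓)  011100(✓)  011101(✓)  011111(✓)  100000(✓)  100001(✓)  100010(✓)  100011(✓)  100100(✓)  100101(✓)  100110(✓)  100111(✓)  101001(✓)  101101(✓)  101111(✓)  110001(✓)  110100(✓)  110101(✓)  110110(✓)  110111(✓)  111000(✓)  111010(✓)  111011(✓)  111100(✓)  111101(✓)  111110(✓)  111111(✓)
size-2^1 implicants → -00001(✓)  -00010(✓)  -00011(✓)  -00100(✓)  -00101(✓)  -00111(✓)  -01001(✓)  -01101(✓)  -01111(✓)  -10111(✓)  -11010  -11100(✓)  -11101(✓)  -11111(✓)  0-0111(✓)  0-1001(✓)  0-1101(✓)  0-1111(✓)  00-001(✓)  00-011(✓)  00-101(✓)  00-111(✓)  000-01(✓)  000-11(✓)  0000-1(✓)  00001-(✓)  0001-1(✓)  00010-(✓)  001-01(✓)  001-11(✓)  0010-1(✓)  0011-1(✓)  00111-  01-111(✓)  011-01(✓)  0111-1(✓)  01110-(✓)  1-0001(✓)  1-0100(✓)  1-0101(✓)  1-0110(✓)  1-0111(✓)  1-1101(✓)  1-1111(✓)  10-001(✓)  10-101(✓)  10-111(✓)  100-00(✓)  100-01(✓)  100-10(✓)  100-11(✓)  1000-0(✓)  1000-1(✓)  10000-(✓)  10001-(✓)  1001-0(✓)  1001-1(✓)  10010-(✓)  10011-(✓)  101-01(✓)  1011-1(✓)  11-100(✓)  11-101(✓)  11-110(✓)  11-111(✓)  110-01(✓)  1101-0(✓)  1101-1(✓)  11010-(✓)  11011-(✓)  111-00(✓)  111-10(✓)  111-11(✓)  1110-0(✓)  11101-(✓)  1111-0(✓)  1111-1(✓)  11110-(✓)  11111-(✓)
size-2^2 implicants → --0111(✓)  --1101(✓)  --1111(✓)  -0-001(✓)  -0-101(✓)  -0-111(✓)  -00-01(✓)  -00-11(✓)  -000-1(✓)  -0001-  -001-1(✓)  -0010-  -01-01(✓)  -011-1(✓)  -1-111(✓)  -111-1(✓)  -1110-  0--111(✓)  0-1-01  0-11-1(✓)  00--01(✓)  00--11(✓)  00-0-1(✓)  00-1-1(✓)  000--1(✓)  001--1(✓)  1--101(✓)  1--111(✓)  1-0-01  1-01-0(✓)  1-01-1(✓)  1-010-(✓)  1-011-(✓)  1-11-1(✓)  10--01(✓)  10-1-1(✓)  100--0(✓)  100--1(✓)  100-0-(✓)  100-1-(✓)  1000--(✓)  1001--(✓)  11-1-0(✓)  11-1-1(✓)  11-10-(✓)  11-11-(✓)  1101--(✓)  111--0  111-1-  1111--(✓)
size-2^3 implicants → ---111  --11-1  -0--01  -0-1-1  -00--1  00---1  1--1-1  1-01--  100---  11-1--
Unchecked terms (primes): ---111, --11-1, -0--01, -0-1-1, -00--1, -0001-, -0010-, -11010, -1110-, 0-1-01, 00---1, 00111-, 010000, 1--1-1, 1-0-01, 1-01--, 100---, 11-1--, 111--0, 111-1-

010000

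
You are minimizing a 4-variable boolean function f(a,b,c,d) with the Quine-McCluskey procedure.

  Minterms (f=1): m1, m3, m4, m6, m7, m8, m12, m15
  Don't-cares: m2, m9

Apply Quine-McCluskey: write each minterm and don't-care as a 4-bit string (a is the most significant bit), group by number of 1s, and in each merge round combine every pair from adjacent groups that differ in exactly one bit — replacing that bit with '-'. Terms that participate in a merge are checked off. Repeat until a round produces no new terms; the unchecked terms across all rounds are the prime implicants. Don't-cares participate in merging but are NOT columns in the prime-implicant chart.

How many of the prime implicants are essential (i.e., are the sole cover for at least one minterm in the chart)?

1

size-2^0 implicants → 0001(✓)  0010(✓)  0011(✓)  0100(✓)  0110(✓)  0111(✓)  1000(✓)  1001(✓)  1100(✓)  1111(✓)
size-2^1 implicants → -001  -100  -111  0-10(✓)  0-11(✓)  00-1  001-(✓)  01-0  011-(✓)  1-00  100-
size-2^2 implicants → 0-1-
Unchecked terms (primes): -001, -100, -111, 0-1-, 00-1, 01-0, 1-00, 100-
Minterm coverage:
  m1 ⊆ -001,00-1
  m3 ⊆ 0-1-,00-1
  m4 ⊆ -100,01-0
  m6 ⊆ 0-1-,01-0
  m7 ⊆ -111,0-1-
  m8 ⊆ 1-00,100-
  m12 ⊆ -100,1-00
  m15 ⊆ -111 [E]
E = {-111}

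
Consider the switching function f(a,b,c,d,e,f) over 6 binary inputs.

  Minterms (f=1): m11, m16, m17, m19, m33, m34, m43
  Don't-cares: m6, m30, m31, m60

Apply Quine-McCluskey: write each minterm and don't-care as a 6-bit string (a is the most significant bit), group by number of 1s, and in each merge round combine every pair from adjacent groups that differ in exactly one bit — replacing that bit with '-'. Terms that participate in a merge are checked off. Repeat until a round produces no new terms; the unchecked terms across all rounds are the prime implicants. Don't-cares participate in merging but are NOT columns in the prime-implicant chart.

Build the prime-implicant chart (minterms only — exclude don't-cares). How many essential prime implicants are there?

Round 0: 000110 001011✓ 010000✓ 010001✓ 010011✓ 011110✓ 011111✓ 100001 100010 101011✓ 111100
Round 1: -01011 0100-1 01000- 01111-
PIs = {-01011, 000110, 0100-1, 01000-, 01111-, 100001, 100010, 111100}
Coverage chart:
  m11: -01011 ←essential
  m16: 01000- ←essential
  m17: 0100-1,01000-
  m19: 0100-1 ←essential
  m33: 100001 ←essential
  m34: 100010 ←essential
  m43: -01011 ←essential
Essential: -01011, 0100-1, 01000-, 100001, 100010

5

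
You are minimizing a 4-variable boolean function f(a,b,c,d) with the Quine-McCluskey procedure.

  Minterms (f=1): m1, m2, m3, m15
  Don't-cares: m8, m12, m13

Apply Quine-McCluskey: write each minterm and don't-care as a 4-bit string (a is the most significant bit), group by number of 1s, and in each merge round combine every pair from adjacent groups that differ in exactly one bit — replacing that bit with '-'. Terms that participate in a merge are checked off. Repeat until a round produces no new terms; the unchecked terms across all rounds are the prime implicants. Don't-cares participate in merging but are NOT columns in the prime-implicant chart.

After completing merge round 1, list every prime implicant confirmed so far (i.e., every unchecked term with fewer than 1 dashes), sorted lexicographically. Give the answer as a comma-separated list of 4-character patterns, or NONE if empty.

Round 0: 0001✓ 0010✓ 0011✓ 1000✓ 1100✓ 1101✓ 1111✓
Round 1: 00-1 001- 1-00 11-1 110-
PIs = {00-1, 001-, 1-00, 11-1, 110-}

NONE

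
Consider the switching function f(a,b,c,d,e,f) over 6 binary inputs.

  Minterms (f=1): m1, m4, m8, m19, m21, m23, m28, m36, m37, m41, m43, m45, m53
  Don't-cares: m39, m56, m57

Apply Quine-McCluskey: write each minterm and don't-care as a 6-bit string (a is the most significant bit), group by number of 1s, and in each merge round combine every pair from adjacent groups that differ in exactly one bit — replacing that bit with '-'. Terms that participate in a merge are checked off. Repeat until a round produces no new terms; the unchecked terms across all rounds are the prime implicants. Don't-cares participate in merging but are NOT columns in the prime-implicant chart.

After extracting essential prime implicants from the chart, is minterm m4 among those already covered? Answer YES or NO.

YES

size-2^0 implicants → 000001  000100(✓)  001000  010011(✓)  010101(✓)  010111(✓)  011100  100100(✓)  100101(✓)  100111(✓)  101001(✓)  101011(✓)  101101(✓)  110101(✓)  111000(✓)  111001(✓)
size-2^1 implicants → -00100  -10101  010-11  0101-1  1-0101  1-1001  10-101  1001-1  10010-  101-01  1010-1  11100-
Unchecked terms (primes): -00100, -10101, 000001, 001000, 010-11, 0101-1, 011100, 1-0101, 1-1001, 10-101, 1001-1, 10010-, 101-01, 1010-1, 11100-
Minterm coverage:
  m1 ⊆ 000001 [E]
  m4 ⊆ -00100 [E]
  m8 ⊆ 001000 [E]
  m19 ⊆ 010-11 [E]
  m21 ⊆ -10101,0101-1
  m23 ⊆ 010-11,0101-1
  m28 ⊆ 011100 [E]
  m36 ⊆ -00100,10010-
  m37 ⊆ 1-0101,10-101,1001-1,10010-
  m41 ⊆ 1-1001,101-01,1010-1
  m43 ⊆ 1010-1 [E]
  m45 ⊆ 10-101,101-01
  m53 ⊆ -10101,1-0101
E = {-00100, 000001, 001000, 010-11, 011100, 1010-1}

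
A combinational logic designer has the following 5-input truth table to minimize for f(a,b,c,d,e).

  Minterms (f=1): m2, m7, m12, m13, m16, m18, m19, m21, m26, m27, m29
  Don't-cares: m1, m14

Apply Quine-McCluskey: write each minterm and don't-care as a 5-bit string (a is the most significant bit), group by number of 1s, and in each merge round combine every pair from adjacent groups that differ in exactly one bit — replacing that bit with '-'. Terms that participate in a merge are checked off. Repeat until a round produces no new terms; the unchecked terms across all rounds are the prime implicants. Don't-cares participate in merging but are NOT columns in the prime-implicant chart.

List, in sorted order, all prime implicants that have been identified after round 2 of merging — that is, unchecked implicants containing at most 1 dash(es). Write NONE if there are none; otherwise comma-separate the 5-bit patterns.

-0010, -1101, 00001, 00111, 011-0, 0110-, 1-101, 100-0

size-2^0 implicants → 00001  00010(✓)  00111  01100(✓)  01101(✓)  01110(✓)  10000(✓)  10010(✓)  10011(✓)  10101(✓)  11010(✓)  11011(✓)  11101(✓)
size-2^1 implicants → -0010  -1101  011-0  0110-  1-010(✓)  1-011(✓)  1-101  100-0  1001-(✓)  1101-(✓)
size-2^2 implicants → 1-01-
Unchecked terms (primes): -0010, -1101, 00001, 00111, 011-0, 0110-, 1-01-, 1-101, 100-0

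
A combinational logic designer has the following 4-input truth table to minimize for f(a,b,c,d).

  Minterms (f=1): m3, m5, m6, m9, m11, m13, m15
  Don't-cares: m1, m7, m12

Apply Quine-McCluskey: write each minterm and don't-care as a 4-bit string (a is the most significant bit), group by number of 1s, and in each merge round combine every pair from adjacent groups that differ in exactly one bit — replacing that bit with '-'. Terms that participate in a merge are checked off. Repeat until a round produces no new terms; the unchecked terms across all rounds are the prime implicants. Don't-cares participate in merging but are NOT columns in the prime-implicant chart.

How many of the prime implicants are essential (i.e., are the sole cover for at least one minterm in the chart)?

2

Round 0: 0001✓ 0011✓ 0101✓ 0110✓ 0111✓ 1001✓ 1011✓ 1100✓ 1101✓ 1111✓
Round 1: -001✓ -011✓ -101✓ -111✓ 0-01✓ 0-11✓ 00-1✓ 01-1✓ 011- 1-01✓ 1-11✓ 10-1✓ 11-1✓ 110-
Round 2: --01✓ --11✓ -0-1✓ -1-1✓ 0--1✓ 1--1✓
Round 3: ---1
PIs = {---1, 011-, 110-}
Coverage chart:
  m3: ---1 ←essential
  m5: ---1 ←essential
  m6: 011- ←essential
  m9: ---1 ←essential
  m11: ---1 ←essential
  m13: ---1,110-
  m15: ---1 ←essential
Essential: ---1, 011-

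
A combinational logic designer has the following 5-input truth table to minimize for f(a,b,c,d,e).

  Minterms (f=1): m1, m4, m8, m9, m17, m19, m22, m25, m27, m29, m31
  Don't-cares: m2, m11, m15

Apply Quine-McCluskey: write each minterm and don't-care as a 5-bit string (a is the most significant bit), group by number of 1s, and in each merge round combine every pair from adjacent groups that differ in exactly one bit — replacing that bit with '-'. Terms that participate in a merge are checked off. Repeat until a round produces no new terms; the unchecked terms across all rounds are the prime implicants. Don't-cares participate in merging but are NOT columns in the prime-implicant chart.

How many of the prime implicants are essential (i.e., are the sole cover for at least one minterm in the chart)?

6

Round 0: 00001✓ 00010 00100 01000✓ 01001✓ 01011✓ 01111✓ 10001✓ 10011✓ 10110 11001✓ 11011✓ 11101✓ 11111✓
Round 1: -0001✓ -1001✓ -1011✓ -1111✓ 0-001✓ 01-11✓ 010-1✓ 0100- 1-001✓ 1-011✓ 100-1✓ 11-01✓ 11-11✓ 110-1✓ 111-1✓
Round 2: --001 -1-11 -10-1 1-0-1 11--1
PIs = {--001, -1-11, -10-1, 00010, 00100, 0100-, 1-0-1, 10110, 11--1}
Coverage chart:
  m1: --001 ←essential
  m4: 00100 ←essential
  m8: 0100- ←essential
  m9: --001,-10-1,0100-
  m17: --001,1-0-1
  m19: 1-0-1 ←essential
  m22: 10110 ←essential
  m25: --001,-10-1,1-0-1,11--1
  m27: -1-11,-10-1,1-0-1,11--1
  m29: 11--1 ←essential
  m31: -1-11,11--1
Essential: --001, 00100, 0100-, 1-0-1, 10110, 11--1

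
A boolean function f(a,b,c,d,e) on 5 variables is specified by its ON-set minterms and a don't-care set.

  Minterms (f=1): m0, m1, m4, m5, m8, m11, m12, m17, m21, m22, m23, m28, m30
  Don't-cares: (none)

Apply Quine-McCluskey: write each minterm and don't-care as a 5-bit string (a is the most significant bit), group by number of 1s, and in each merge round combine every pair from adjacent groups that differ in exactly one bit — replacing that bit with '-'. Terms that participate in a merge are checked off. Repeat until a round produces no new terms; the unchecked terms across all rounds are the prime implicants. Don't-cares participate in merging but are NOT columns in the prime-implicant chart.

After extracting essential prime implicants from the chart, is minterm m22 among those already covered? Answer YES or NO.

Round 0: 00000✓ 00001✓ 00100✓ 00101✓ 01000✓ 01011 01100✓ 10001✓ 10101✓ 10110✓ 10111✓ 11100✓ 11110✓
Round 1: -0001✓ -0101✓ -1100 0-000✓ 0-100✓ 00-00✓ 00-01✓ 0000-✓ 0010-✓ 01-00✓ 1-110 10-01✓ 101-1 1011- 111-0
Round 2: -0-01 0--00 00-0-
PIs = {-0-01, -1100, 0--00, 00-0-, 01011, 1-110, 101-1, 1011-, 111-0}
Coverage chart:
  m0: 0--00,00-0-
  m1: -0-01,00-0-
  m4: 0--00,00-0-
  m5: -0-01,00-0-
  m8: 0--00 ←essential
  m11: 01011 ←essential
  m12: -1100,0--00
  m17: -0-01 ←essential
  m21: -0-01,101-1
  m22: 1-110,1011-
  m23: 101-1,1011-
  m28: -1100,111-0
  m30: 1-110,111-0
Essential: -0-01, 0--00, 01011

NO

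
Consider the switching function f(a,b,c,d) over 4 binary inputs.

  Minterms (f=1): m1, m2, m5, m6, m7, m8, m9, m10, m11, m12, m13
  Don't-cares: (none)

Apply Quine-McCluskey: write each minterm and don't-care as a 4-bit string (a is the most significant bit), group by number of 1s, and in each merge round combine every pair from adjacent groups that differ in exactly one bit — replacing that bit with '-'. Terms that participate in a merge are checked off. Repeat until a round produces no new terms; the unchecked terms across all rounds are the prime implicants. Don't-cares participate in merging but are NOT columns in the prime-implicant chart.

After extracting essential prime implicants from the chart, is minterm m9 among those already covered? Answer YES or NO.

[col 0] 0001*, 0010*, 0101*, 0110*, 0111*, 1000*, 1001*, 1010*, 1011*, 1100*, 1101*
[col 1] -001*, -010, -101*, 0-01*, 0-10, 01-1, 011-, 1-00*, 1-01*, 10-0*, 10-1*, 100-*, 101-*, 110-*
[col 2] --01, 1-0-, 10--
Prime implicants: --01, -010, 0-10, 01-1, 011-, 1-0-, 10--
PI chart (minterm → PIs covering it):
  1 | --01  (sole → essential)
  2 | -010,0-10
  5 | --01,01-1
  6 | 0-10,011-
  7 | 01-1,011-
  8 | 1-0-,10--
  9 | --01,1-0-,10--
  10 | -010,10--
  11 | 10--  (sole → essential)
  12 | 1-0-  (sole → essential)
  13 | --01,1-0-
Essential prime implicants: --01, 1-0-, 10--

YES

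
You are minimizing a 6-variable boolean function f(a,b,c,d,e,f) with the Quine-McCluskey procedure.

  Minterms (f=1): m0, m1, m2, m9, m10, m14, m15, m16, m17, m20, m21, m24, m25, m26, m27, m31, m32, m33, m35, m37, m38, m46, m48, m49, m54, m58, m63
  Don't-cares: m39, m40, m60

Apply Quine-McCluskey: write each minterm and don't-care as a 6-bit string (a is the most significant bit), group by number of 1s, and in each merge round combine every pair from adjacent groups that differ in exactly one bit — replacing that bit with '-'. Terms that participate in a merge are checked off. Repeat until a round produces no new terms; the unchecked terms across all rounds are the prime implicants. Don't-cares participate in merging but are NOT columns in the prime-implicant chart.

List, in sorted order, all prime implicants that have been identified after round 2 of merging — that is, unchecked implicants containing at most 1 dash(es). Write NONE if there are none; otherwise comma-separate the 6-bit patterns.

-01110, -11010, -11111, 0-1010, 0-1111, 00-010, 0000-0, 001-10, 00111-, 011-11, 1-0110, 10-000, 10-110, 10011-, 111100

size-2^0 implicants → 000000(✓)  000001(✓)  000010(✓)  001001(✓)  001010(✓)  001110(✓)  001111(✓)  010000(✓)  010001(✓)  010100(✓)  010101(✓)  011000(✓)  011001(✓)  011010(✓)  011011(✓)  011111(✓)  100000(✓)  100001(✓)  100011(✓)  100101(✓)  100110(✓)  100111(✓)  101000(✓)  101110(✓)  110000(✓)  110001(✓)  110110(✓)  111010(✓)  111100  111111(✓)
size-2^1 implicants → -00000(✓)  -00001(✓)  -01110  -10000(✓)  -10001(✓)  -11010  -11111  0-0000(✓)  0-0001(✓)  0-1001(✓)  0-1010  0-1111  00-001(✓)  00-010  0000-0  00000-(✓)  001-10  00111-  01-000(✓)  01-001(✓)  010-00(✓)  010-01(✓)  01000-(✓)  01010-(✓)  011-11  0110-0(✓)  0110-1(✓)  01100-(✓)  01101-(✓)  1-0000(✓)  1-0001(✓)  1-0110  10-000  10-110  100-01(✓)  100-11(✓)  1000-1(✓)  10000-(✓)  1001-1(✓)  10011-  11000-(✓)
size-2^2 implicants → --0000(✓)  --0001(✓)  -0000-(✓)  -1000-(✓)  0--001  0-000-(✓)  01-00-  010-0-  0110--  1-000-(✓)  100--1
size-2^3 implicants → --000-
Unchecked terms (primes): --000-, -01110, -11010, -11111, 0--001, 0-1010, 0-1111, 00-010, 0000-0, 001-10, 00111-, 01-00-, 010-0-, 011-11, 0110--, 1-0110, 10-000, 10-110, 100--1, 10011-, 111100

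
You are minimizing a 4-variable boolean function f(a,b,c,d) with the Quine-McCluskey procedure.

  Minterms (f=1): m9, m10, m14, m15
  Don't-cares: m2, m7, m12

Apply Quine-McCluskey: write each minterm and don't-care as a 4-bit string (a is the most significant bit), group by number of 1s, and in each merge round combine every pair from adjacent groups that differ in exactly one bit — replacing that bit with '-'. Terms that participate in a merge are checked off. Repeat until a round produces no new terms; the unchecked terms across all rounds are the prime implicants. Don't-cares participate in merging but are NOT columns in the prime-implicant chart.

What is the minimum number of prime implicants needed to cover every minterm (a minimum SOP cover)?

3

size-2^0 implicants → 0010(✓)  0111(✓)  1001  1010(✓)  1100(✓)  1110(✓)  1111(✓)
size-2^1 implicants → -010  -111  1-10  11-0  111-
Unchecked terms (primes): -010, -111, 1-10, 1001, 11-0, 111-
Minterm coverage:
  m9 ⊆ 1001 [E]
  m10 ⊆ -010,1-10
  m14 ⊆ 1-10,11-0,111-
  m15 ⊆ -111,111-
E = {1001}
Petrick residual → -010, 111-
Cover = b'cd' + ab'c'd + abc  |cover|=3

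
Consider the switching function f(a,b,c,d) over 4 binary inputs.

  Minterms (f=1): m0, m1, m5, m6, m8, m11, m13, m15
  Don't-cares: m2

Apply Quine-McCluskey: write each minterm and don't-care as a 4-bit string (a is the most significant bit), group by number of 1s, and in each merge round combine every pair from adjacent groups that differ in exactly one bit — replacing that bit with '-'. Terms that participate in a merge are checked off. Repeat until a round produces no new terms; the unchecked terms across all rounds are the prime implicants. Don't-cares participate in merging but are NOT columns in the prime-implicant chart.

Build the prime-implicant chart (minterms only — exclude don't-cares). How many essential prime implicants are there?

3

Round 0: 0000✓ 0001✓ 0010✓ 0101✓ 0110✓ 1000✓ 1011✓ 1101✓ 1111✓
Round 1: -000 -101 0-01 0-10 00-0 000- 1-11 11-1
PIs = {-000, -101, 0-01, 0-10, 00-0, 000-, 1-11, 11-1}
Coverage chart:
  m0: -000,00-0,000-
  m1: 0-01,000-
  m5: -101,0-01
  m6: 0-10 ←essential
  m8: -000 ←essential
  m11: 1-11 ←essential
  m13: -101,11-1
  m15: 1-11,11-1
Essential: -000, 0-10, 1-11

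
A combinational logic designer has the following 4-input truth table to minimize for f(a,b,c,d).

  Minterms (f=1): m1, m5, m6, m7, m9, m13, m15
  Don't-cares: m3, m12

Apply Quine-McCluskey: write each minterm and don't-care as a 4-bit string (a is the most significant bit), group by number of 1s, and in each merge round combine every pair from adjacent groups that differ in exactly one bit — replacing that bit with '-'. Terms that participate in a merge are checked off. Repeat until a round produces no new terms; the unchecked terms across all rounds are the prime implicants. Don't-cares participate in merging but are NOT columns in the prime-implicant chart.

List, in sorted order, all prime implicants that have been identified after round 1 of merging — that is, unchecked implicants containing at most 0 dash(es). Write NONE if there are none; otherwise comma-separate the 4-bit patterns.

size-2^0 implicants → 0001(✓)  0011(✓)  0101(✓)  0110(✓)  0111(✓)  1001(✓)  1100(✓)  1101(✓)  1111(✓)
size-2^1 implicants → -001(✓)  -101(✓)  -111(✓)  0-01(✓)  0-11(✓)  00-1(✓)  01-1(✓)  011-  1-01(✓)  11-1(✓)  110-
size-2^2 implicants → --01  -1-1  0--1
Unchecked terms (primes): --01, -1-1, 0--1, 011-, 110-

NONE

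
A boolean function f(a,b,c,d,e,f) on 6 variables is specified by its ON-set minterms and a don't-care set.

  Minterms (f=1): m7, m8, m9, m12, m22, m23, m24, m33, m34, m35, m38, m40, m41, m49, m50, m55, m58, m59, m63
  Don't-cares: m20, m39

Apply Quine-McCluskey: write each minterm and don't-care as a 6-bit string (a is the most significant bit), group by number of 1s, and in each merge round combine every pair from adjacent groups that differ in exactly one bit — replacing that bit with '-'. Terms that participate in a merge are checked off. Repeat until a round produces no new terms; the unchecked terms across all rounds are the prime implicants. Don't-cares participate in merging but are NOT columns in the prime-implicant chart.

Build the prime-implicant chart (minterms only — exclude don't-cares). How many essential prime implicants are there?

6

[col 0] 000111*, 001000*, 001001*, 001100*, 010100*, 010110*, 010111*, 011000*, 100001*, 100010*, 100011*, 100110*, 100111*, 101000*, 101001*, 110001*, 110010*, 110111*, 111010*, 111011*, 111111*
[col 1] -00111*, -01000*, -01001*, -10111*, 0-0111*, 0-1000, 001-00, 00100-*, 0101-0, 01011-, 1-0001, 1-0010, 1-0111*, 10-001, 100-10*, 100-11*, 1000-1, 10001-*, 10011-*, 10100-*, 11-010, 11-111, 111-11, 11101-
[col 2] --0111, -0100-, 100-1-
Prime implicants: --0111, -0100-, 0-1000, 001-00, 0101-0, 01011-, 1-0001, 1-0010, 10-001, 100-1-, 1000-1, 11-010, 11-111, 111-11, 11101-
PI chart (minterm → PIs covering it):
  7 | --0111  (sole → essential)
  8 | -0100-,0-1000,001-00
  9 | -0100-  (sole → essential)
  12 | 001-00  (sole → essential)
  22 | 0101-0,01011-
  23 | --0111,01011-
  24 | 0-1000  (sole → essential)
  33 | 1-0001,10-001,1000-1
  34 | 1-0010,100-1-
  35 | 100-1-,1000-1
  38 | 100-1-  (sole → essential)
  40 | -0100-  (sole → essential)
  41 | -0100-,10-001
  49 | 1-0001  (sole → essential)
  50 | 1-0010,11-010
  55 | --0111,11-111
  58 | 11-010,11101-
  59 | 111-11,11101-
  63 | 11-111,111-11
Essential prime implicants: --0111, -0100-, 0-1000, 001-00, 1-0001, 100-1-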